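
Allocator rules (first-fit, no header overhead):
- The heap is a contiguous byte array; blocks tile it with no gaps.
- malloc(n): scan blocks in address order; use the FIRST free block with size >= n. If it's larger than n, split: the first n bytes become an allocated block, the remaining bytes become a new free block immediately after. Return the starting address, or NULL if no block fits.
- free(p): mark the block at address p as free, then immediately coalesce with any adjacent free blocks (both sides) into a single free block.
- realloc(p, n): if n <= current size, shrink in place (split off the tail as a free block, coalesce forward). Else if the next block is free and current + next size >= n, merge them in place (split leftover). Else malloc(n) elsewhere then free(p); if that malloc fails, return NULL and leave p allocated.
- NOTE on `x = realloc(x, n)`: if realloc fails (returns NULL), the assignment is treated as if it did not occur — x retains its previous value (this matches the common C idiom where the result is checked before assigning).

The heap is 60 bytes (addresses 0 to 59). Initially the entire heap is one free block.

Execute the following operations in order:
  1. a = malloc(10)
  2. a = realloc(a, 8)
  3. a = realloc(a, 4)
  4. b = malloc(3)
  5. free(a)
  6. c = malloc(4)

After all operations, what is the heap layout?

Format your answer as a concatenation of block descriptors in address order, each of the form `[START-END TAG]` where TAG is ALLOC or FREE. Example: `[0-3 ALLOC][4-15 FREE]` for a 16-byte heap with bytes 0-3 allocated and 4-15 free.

Answer: [0-3 ALLOC][4-6 ALLOC][7-59 FREE]

Derivation:
Op 1: a = malloc(10) -> a = 0; heap: [0-9 ALLOC][10-59 FREE]
Op 2: a = realloc(a, 8) -> a = 0; heap: [0-7 ALLOC][8-59 FREE]
Op 3: a = realloc(a, 4) -> a = 0; heap: [0-3 ALLOC][4-59 FREE]
Op 4: b = malloc(3) -> b = 4; heap: [0-3 ALLOC][4-6 ALLOC][7-59 FREE]
Op 5: free(a) -> (freed a); heap: [0-3 FREE][4-6 ALLOC][7-59 FREE]
Op 6: c = malloc(4) -> c = 0; heap: [0-3 ALLOC][4-6 ALLOC][7-59 FREE]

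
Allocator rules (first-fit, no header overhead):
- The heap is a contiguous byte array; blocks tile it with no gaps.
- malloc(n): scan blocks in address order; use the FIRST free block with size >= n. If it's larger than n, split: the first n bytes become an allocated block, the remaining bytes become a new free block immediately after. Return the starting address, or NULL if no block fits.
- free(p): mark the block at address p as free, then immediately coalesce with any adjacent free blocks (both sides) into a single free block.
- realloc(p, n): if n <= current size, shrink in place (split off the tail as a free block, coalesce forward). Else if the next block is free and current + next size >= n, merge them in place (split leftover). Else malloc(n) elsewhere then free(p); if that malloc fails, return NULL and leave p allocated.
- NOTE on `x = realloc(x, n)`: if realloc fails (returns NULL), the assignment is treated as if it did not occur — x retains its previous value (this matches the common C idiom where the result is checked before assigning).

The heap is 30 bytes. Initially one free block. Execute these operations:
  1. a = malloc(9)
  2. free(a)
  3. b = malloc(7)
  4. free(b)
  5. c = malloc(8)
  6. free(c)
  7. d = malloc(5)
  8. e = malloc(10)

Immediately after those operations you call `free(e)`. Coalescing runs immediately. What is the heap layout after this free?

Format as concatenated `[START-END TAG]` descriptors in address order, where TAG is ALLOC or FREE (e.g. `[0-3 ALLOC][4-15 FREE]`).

Op 1: a = malloc(9) -> a = 0; heap: [0-8 ALLOC][9-29 FREE]
Op 2: free(a) -> (freed a); heap: [0-29 FREE]
Op 3: b = malloc(7) -> b = 0; heap: [0-6 ALLOC][7-29 FREE]
Op 4: free(b) -> (freed b); heap: [0-29 FREE]
Op 5: c = malloc(8) -> c = 0; heap: [0-7 ALLOC][8-29 FREE]
Op 6: free(c) -> (freed c); heap: [0-29 FREE]
Op 7: d = malloc(5) -> d = 0; heap: [0-4 ALLOC][5-29 FREE]
Op 8: e = malloc(10) -> e = 5; heap: [0-4 ALLOC][5-14 ALLOC][15-29 FREE]
free(e): e = 5 -> block [5-14 ALLOC]; mark free, coalesce with adjacent free neighbors -> [0-4 ALLOC][5-29 FREE]

Answer: [0-4 ALLOC][5-29 FREE]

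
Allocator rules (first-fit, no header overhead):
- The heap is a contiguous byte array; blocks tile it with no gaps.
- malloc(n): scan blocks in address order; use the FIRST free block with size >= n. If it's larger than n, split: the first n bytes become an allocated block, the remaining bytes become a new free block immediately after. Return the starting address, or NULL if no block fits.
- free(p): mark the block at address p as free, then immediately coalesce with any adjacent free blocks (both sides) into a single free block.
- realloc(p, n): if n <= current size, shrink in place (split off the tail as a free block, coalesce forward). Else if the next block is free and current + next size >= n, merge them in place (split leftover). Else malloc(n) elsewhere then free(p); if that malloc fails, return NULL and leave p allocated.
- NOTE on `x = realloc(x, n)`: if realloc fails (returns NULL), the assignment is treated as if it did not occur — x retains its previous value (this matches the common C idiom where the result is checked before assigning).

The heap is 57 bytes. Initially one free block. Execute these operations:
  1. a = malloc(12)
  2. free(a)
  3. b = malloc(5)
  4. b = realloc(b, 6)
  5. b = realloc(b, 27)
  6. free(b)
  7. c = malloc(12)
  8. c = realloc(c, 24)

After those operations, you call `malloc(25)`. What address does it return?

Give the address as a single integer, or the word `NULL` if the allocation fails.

Answer: 24

Derivation:
Op 1: a = malloc(12) -> a = 0; heap: [0-11 ALLOC][12-56 FREE]
Op 2: free(a) -> (freed a); heap: [0-56 FREE]
Op 3: b = malloc(5) -> b = 0; heap: [0-4 ALLOC][5-56 FREE]
Op 4: b = realloc(b, 6) -> b = 0; heap: [0-5 ALLOC][6-56 FREE]
Op 5: b = realloc(b, 27) -> b = 0; heap: [0-26 ALLOC][27-56 FREE]
Op 6: free(b) -> (freed b); heap: [0-56 FREE]
Op 7: c = malloc(12) -> c = 0; heap: [0-11 ALLOC][12-56 FREE]
Op 8: c = realloc(c, 24) -> c = 0; heap: [0-23 ALLOC][24-56 FREE]
malloc(25): first-fit scan over [0-23 ALLOC][24-56 FREE] -> 24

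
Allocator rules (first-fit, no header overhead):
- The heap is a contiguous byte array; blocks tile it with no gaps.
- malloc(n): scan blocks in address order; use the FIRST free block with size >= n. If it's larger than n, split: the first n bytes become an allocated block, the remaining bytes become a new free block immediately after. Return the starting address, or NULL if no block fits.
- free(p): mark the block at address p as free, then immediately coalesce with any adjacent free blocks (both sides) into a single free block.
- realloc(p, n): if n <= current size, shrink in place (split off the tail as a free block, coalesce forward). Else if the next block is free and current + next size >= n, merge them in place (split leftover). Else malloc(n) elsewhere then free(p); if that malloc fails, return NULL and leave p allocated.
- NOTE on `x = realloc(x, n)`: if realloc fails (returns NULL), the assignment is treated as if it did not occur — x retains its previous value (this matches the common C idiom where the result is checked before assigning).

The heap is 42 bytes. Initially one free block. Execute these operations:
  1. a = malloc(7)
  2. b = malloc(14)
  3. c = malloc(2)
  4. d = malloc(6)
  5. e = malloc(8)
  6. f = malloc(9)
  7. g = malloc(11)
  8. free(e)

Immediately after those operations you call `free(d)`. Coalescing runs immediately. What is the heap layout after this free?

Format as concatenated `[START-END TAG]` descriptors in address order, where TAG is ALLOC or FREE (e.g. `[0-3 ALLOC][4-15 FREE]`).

Op 1: a = malloc(7) -> a = 0; heap: [0-6 ALLOC][7-41 FREE]
Op 2: b = malloc(14) -> b = 7; heap: [0-6 ALLOC][7-20 ALLOC][21-41 FREE]
Op 3: c = malloc(2) -> c = 21; heap: [0-6 ALLOC][7-20 ALLOC][21-22 ALLOC][23-41 FREE]
Op 4: d = malloc(6) -> d = 23; heap: [0-6 ALLOC][7-20 ALLOC][21-22 ALLOC][23-28 ALLOC][29-41 FREE]
Op 5: e = malloc(8) -> e = 29; heap: [0-6 ALLOC][7-20 ALLOC][21-22 ALLOC][23-28 ALLOC][29-36 ALLOC][37-41 FREE]
Op 6: f = malloc(9) -> f = NULL; heap: [0-6 ALLOC][7-20 ALLOC][21-22 ALLOC][23-28 ALLOC][29-36 ALLOC][37-41 FREE]
Op 7: g = malloc(11) -> g = NULL; heap: [0-6 ALLOC][7-20 ALLOC][21-22 ALLOC][23-28 ALLOC][29-36 ALLOC][37-41 FREE]
Op 8: free(e) -> (freed e); heap: [0-6 ALLOC][7-20 ALLOC][21-22 ALLOC][23-28 ALLOC][29-41 FREE]
free(d): d = 23 -> block [23-28 ALLOC]; mark free, coalesce with adjacent free neighbors -> [0-6 ALLOC][7-20 ALLOC][21-22 ALLOC][23-41 FREE]

Answer: [0-6 ALLOC][7-20 ALLOC][21-22 ALLOC][23-41 FREE]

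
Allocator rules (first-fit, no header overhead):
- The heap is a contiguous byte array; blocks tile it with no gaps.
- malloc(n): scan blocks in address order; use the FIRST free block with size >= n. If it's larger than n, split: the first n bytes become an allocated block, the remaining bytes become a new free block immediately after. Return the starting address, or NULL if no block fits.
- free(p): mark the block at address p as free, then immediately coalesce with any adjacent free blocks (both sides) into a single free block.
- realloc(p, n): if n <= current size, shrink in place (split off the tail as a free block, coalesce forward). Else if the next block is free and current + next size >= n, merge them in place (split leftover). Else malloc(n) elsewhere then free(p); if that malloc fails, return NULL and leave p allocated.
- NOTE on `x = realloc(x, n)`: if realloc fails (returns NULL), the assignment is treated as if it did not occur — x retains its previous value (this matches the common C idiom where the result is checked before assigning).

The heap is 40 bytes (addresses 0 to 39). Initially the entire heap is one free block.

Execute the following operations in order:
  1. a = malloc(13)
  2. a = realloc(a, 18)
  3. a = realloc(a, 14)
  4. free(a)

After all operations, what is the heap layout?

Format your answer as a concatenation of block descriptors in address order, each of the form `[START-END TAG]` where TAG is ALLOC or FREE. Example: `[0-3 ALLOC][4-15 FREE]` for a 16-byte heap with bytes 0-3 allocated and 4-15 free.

Answer: [0-39 FREE]

Derivation:
Op 1: a = malloc(13) -> a = 0; heap: [0-12 ALLOC][13-39 FREE]
Op 2: a = realloc(a, 18) -> a = 0; heap: [0-17 ALLOC][18-39 FREE]
Op 3: a = realloc(a, 14) -> a = 0; heap: [0-13 ALLOC][14-39 FREE]
Op 4: free(a) -> (freed a); heap: [0-39 FREE]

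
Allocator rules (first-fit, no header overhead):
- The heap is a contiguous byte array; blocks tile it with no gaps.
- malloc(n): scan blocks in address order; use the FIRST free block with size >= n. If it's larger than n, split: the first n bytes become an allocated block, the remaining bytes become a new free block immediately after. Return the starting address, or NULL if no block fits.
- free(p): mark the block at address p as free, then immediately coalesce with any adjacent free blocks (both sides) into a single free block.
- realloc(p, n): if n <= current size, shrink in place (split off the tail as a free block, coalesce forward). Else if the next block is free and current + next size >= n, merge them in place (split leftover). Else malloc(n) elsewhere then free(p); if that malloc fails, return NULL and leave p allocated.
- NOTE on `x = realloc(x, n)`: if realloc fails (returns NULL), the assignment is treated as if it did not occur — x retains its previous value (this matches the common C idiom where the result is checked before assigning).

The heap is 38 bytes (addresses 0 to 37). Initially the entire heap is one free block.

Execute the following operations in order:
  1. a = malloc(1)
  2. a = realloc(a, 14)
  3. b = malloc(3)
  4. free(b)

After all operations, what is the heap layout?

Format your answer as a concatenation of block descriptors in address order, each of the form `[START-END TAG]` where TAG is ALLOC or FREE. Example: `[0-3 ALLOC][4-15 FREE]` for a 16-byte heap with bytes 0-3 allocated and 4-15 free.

Op 1: a = malloc(1) -> a = 0; heap: [0-0 ALLOC][1-37 FREE]
Op 2: a = realloc(a, 14) -> a = 0; heap: [0-13 ALLOC][14-37 FREE]
Op 3: b = malloc(3) -> b = 14; heap: [0-13 ALLOC][14-16 ALLOC][17-37 FREE]
Op 4: free(b) -> (freed b); heap: [0-13 ALLOC][14-37 FREE]

Answer: [0-13 ALLOC][14-37 FREE]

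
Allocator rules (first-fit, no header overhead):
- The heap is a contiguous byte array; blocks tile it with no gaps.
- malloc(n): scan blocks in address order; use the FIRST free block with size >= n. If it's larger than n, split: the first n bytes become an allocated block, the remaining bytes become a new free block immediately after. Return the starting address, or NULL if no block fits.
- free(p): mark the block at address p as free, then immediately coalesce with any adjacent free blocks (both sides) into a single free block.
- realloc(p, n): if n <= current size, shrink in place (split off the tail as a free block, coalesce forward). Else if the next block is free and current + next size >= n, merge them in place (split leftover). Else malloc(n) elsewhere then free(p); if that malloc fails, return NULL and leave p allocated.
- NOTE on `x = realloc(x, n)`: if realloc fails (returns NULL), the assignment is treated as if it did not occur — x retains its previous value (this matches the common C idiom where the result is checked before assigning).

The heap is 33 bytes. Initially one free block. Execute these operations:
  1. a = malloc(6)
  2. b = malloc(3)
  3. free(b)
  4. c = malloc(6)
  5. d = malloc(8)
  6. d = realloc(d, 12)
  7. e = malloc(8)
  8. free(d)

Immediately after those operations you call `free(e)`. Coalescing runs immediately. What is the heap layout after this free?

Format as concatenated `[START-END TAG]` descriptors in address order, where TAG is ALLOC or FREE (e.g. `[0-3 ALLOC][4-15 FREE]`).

Op 1: a = malloc(6) -> a = 0; heap: [0-5 ALLOC][6-32 FREE]
Op 2: b = malloc(3) -> b = 6; heap: [0-5 ALLOC][6-8 ALLOC][9-32 FREE]
Op 3: free(b) -> (freed b); heap: [0-5 ALLOC][6-32 FREE]
Op 4: c = malloc(6) -> c = 6; heap: [0-5 ALLOC][6-11 ALLOC][12-32 FREE]
Op 5: d = malloc(8) -> d = 12; heap: [0-5 ALLOC][6-11 ALLOC][12-19 ALLOC][20-32 FREE]
Op 6: d = realloc(d, 12) -> d = 12; heap: [0-5 ALLOC][6-11 ALLOC][12-23 ALLOC][24-32 FREE]
Op 7: e = malloc(8) -> e = 24; heap: [0-5 ALLOC][6-11 ALLOC][12-23 ALLOC][24-31 ALLOC][32-32 FREE]
Op 8: free(d) -> (freed d); heap: [0-5 ALLOC][6-11 ALLOC][12-23 FREE][24-31 ALLOC][32-32 FREE]
free(e): e = 24 -> block [24-31 ALLOC]; mark free, coalesce with adjacent free neighbors -> [0-5 ALLOC][6-11 ALLOC][12-32 FREE]

Answer: [0-5 ALLOC][6-11 ALLOC][12-32 FREE]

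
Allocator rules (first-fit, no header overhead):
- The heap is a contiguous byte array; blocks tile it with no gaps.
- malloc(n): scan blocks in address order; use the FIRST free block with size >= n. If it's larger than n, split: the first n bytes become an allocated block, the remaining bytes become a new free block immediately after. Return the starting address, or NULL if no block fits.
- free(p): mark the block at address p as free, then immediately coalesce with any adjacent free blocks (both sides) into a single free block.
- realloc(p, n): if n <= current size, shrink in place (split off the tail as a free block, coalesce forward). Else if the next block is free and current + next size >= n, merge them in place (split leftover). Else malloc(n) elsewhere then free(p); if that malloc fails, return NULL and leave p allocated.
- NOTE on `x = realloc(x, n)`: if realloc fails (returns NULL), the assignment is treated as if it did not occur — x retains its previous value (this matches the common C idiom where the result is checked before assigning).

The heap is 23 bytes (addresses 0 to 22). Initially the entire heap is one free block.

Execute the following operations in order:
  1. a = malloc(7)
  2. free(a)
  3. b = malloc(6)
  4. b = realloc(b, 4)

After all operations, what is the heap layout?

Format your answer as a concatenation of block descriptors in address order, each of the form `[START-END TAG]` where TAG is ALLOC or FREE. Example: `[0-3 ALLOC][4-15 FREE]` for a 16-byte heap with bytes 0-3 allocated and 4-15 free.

Answer: [0-3 ALLOC][4-22 FREE]

Derivation:
Op 1: a = malloc(7) -> a = 0; heap: [0-6 ALLOC][7-22 FREE]
Op 2: free(a) -> (freed a); heap: [0-22 FREE]
Op 3: b = malloc(6) -> b = 0; heap: [0-5 ALLOC][6-22 FREE]
Op 4: b = realloc(b, 4) -> b = 0; heap: [0-3 ALLOC][4-22 FREE]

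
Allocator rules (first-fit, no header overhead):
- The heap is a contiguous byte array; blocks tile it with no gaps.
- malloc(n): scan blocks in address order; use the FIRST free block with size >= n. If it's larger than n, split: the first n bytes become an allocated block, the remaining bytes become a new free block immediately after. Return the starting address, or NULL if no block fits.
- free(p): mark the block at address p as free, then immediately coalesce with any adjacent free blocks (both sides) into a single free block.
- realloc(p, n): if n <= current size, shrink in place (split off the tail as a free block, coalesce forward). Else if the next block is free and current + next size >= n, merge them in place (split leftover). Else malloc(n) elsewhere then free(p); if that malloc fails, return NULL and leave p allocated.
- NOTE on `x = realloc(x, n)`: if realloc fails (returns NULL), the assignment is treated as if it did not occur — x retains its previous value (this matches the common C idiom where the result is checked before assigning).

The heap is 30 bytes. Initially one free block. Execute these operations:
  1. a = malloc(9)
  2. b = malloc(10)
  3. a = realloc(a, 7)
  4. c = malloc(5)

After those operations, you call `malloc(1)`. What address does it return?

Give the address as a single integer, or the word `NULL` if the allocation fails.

Op 1: a = malloc(9) -> a = 0; heap: [0-8 ALLOC][9-29 FREE]
Op 2: b = malloc(10) -> b = 9; heap: [0-8 ALLOC][9-18 ALLOC][19-29 FREE]
Op 3: a = realloc(a, 7) -> a = 0; heap: [0-6 ALLOC][7-8 FREE][9-18 ALLOC][19-29 FREE]
Op 4: c = malloc(5) -> c = 19; heap: [0-6 ALLOC][7-8 FREE][9-18 ALLOC][19-23 ALLOC][24-29 FREE]
malloc(1): first-fit scan over [0-6 ALLOC][7-8 FREE][9-18 ALLOC][19-23 ALLOC][24-29 FREE] -> 7

Answer: 7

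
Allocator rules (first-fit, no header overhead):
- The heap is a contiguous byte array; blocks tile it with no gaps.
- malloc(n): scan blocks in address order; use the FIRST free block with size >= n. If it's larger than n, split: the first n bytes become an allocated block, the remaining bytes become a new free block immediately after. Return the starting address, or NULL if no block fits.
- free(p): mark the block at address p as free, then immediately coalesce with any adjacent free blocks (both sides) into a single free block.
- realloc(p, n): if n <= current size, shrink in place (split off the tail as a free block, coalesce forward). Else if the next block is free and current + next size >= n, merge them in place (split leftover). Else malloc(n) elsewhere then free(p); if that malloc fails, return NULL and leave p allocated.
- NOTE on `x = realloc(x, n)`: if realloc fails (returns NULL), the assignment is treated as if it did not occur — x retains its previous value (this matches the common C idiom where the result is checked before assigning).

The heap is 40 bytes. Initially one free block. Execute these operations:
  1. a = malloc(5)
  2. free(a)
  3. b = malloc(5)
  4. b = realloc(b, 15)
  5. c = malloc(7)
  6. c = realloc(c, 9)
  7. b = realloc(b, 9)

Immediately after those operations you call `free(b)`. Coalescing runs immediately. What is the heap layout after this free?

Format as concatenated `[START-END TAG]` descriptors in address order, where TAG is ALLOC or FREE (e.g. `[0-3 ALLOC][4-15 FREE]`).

Answer: [0-14 FREE][15-23 ALLOC][24-39 FREE]

Derivation:
Op 1: a = malloc(5) -> a = 0; heap: [0-4 ALLOC][5-39 FREE]
Op 2: free(a) -> (freed a); heap: [0-39 FREE]
Op 3: b = malloc(5) -> b = 0; heap: [0-4 ALLOC][5-39 FREE]
Op 4: b = realloc(b, 15) -> b = 0; heap: [0-14 ALLOC][15-39 FREE]
Op 5: c = malloc(7) -> c = 15; heap: [0-14 ALLOC][15-21 ALLOC][22-39 FREE]
Op 6: c = realloc(c, 9) -> c = 15; heap: [0-14 ALLOC][15-23 ALLOC][24-39 FREE]
Op 7: b = realloc(b, 9) -> b = 0; heap: [0-8 ALLOC][9-14 FREE][15-23 ALLOC][24-39 FREE]
free(b): b = 0 -> block [0-8 ALLOC]; mark free, coalesce with adjacent free neighbors -> [0-14 FREE][15-23 ALLOC][24-39 FREE]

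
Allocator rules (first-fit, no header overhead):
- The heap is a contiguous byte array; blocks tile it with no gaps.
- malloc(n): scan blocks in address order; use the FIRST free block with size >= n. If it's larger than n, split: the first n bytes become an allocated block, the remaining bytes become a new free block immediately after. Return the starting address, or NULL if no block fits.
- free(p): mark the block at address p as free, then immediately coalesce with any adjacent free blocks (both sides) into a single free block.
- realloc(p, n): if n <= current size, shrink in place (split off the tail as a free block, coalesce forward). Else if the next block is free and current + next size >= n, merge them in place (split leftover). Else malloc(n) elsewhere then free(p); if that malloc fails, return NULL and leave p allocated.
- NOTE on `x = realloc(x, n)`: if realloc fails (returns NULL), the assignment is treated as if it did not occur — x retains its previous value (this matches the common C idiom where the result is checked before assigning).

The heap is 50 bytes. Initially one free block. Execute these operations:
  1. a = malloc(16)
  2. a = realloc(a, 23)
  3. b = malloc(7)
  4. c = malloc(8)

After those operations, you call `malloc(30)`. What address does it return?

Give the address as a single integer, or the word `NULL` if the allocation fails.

Op 1: a = malloc(16) -> a = 0; heap: [0-15 ALLOC][16-49 FREE]
Op 2: a = realloc(a, 23) -> a = 0; heap: [0-22 ALLOC][23-49 FREE]
Op 3: b = malloc(7) -> b = 23; heap: [0-22 ALLOC][23-29 ALLOC][30-49 FREE]
Op 4: c = malloc(8) -> c = 30; heap: [0-22 ALLOC][23-29 ALLOC][30-37 ALLOC][38-49 FREE]
malloc(30): first-fit scan over [0-22 ALLOC][23-29 ALLOC][30-37 ALLOC][38-49 FREE] -> NULL

Answer: NULL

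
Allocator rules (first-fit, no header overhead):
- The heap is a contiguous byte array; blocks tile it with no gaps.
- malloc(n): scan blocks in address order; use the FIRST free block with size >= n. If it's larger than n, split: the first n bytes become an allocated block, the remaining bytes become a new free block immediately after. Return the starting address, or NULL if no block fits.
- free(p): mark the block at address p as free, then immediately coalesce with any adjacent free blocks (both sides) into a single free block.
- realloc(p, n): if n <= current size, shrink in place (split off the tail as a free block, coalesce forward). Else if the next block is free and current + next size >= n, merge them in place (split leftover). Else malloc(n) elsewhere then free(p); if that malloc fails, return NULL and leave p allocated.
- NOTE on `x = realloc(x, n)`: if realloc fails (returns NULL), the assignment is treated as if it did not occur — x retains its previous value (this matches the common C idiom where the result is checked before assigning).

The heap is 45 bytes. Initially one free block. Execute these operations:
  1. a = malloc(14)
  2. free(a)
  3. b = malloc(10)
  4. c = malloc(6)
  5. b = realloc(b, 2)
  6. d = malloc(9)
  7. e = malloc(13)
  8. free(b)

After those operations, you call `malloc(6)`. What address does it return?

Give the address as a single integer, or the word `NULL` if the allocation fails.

Answer: 0

Derivation:
Op 1: a = malloc(14) -> a = 0; heap: [0-13 ALLOC][14-44 FREE]
Op 2: free(a) -> (freed a); heap: [0-44 FREE]
Op 3: b = malloc(10) -> b = 0; heap: [0-9 ALLOC][10-44 FREE]
Op 4: c = malloc(6) -> c = 10; heap: [0-9 ALLOC][10-15 ALLOC][16-44 FREE]
Op 5: b = realloc(b, 2) -> b = 0; heap: [0-1 ALLOC][2-9 FREE][10-15 ALLOC][16-44 FREE]
Op 6: d = malloc(9) -> d = 16; heap: [0-1 ALLOC][2-9 FREE][10-15 ALLOC][16-24 ALLOC][25-44 FREE]
Op 7: e = malloc(13) -> e = 25; heap: [0-1 ALLOC][2-9 FREE][10-15 ALLOC][16-24 ALLOC][25-37 ALLOC][38-44 FREE]
Op 8: free(b) -> (freed b); heap: [0-9 FREE][10-15 ALLOC][16-24 ALLOC][25-37 ALLOC][38-44 FREE]
malloc(6): first-fit scan over [0-9 FREE][10-15 ALLOC][16-24 ALLOC][25-37 ALLOC][38-44 FREE] -> 0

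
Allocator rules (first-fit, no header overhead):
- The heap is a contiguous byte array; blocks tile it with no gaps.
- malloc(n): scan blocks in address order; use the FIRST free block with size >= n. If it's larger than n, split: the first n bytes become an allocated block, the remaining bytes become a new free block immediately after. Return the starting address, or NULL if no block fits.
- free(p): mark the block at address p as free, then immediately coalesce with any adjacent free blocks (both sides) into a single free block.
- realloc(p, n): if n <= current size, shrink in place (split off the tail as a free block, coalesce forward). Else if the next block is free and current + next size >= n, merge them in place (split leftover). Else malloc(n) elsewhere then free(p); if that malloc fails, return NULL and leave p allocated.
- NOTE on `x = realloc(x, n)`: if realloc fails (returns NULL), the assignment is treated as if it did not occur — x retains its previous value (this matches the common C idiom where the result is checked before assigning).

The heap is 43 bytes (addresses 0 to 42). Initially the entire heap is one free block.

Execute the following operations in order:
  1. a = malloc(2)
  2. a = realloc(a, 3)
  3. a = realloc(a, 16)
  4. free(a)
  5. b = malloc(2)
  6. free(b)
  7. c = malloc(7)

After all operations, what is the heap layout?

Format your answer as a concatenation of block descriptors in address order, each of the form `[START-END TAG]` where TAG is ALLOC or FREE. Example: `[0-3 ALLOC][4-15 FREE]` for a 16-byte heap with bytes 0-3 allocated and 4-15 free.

Op 1: a = malloc(2) -> a = 0; heap: [0-1 ALLOC][2-42 FREE]
Op 2: a = realloc(a, 3) -> a = 0; heap: [0-2 ALLOC][3-42 FREE]
Op 3: a = realloc(a, 16) -> a = 0; heap: [0-15 ALLOC][16-42 FREE]
Op 4: free(a) -> (freed a); heap: [0-42 FREE]
Op 5: b = malloc(2) -> b = 0; heap: [0-1 ALLOC][2-42 FREE]
Op 6: free(b) -> (freed b); heap: [0-42 FREE]
Op 7: c = malloc(7) -> c = 0; heap: [0-6 ALLOC][7-42 FREE]

Answer: [0-6 ALLOC][7-42 FREE]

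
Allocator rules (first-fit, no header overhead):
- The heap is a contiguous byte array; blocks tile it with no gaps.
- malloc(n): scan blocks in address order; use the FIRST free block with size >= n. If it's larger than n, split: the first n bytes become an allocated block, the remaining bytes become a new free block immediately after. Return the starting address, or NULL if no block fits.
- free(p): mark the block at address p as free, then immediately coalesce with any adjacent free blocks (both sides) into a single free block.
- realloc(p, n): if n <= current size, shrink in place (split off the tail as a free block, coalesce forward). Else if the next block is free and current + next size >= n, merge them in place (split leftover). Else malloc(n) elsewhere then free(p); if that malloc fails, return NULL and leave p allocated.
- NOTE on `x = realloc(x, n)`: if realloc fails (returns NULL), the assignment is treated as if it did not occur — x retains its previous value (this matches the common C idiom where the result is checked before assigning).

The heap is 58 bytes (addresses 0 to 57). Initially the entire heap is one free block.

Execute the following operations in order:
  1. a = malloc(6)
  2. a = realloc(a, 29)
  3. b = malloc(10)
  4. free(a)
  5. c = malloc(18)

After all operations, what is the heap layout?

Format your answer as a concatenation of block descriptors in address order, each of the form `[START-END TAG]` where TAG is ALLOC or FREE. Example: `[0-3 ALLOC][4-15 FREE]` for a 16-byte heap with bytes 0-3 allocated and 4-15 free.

Op 1: a = malloc(6) -> a = 0; heap: [0-5 ALLOC][6-57 FREE]
Op 2: a = realloc(a, 29) -> a = 0; heap: [0-28 ALLOC][29-57 FREE]
Op 3: b = malloc(10) -> b = 29; heap: [0-28 ALLOC][29-38 ALLOC][39-57 FREE]
Op 4: free(a) -> (freed a); heap: [0-28 FREE][29-38 ALLOC][39-57 FREE]
Op 5: c = malloc(18) -> c = 0; heap: [0-17 ALLOC][18-28 FREE][29-38 ALLOC][39-57 FREE]

Answer: [0-17 ALLOC][18-28 FREE][29-38 ALLOC][39-57 FREE]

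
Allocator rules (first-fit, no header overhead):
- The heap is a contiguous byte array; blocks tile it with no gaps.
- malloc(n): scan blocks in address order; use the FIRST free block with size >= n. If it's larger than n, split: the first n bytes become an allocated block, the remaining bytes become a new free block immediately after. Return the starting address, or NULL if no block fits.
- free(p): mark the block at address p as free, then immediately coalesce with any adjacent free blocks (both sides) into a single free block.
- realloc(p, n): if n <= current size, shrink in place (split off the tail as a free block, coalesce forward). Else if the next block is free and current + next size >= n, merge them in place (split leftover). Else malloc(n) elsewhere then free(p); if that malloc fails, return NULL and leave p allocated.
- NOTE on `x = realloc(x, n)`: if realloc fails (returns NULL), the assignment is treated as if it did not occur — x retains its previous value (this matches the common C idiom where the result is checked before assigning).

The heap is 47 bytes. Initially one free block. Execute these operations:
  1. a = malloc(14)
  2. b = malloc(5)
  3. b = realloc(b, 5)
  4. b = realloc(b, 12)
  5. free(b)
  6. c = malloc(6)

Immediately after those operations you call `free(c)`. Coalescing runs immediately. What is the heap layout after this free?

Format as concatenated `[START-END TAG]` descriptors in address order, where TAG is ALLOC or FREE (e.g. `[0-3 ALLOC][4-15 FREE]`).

Op 1: a = malloc(14) -> a = 0; heap: [0-13 ALLOC][14-46 FREE]
Op 2: b = malloc(5) -> b = 14; heap: [0-13 ALLOC][14-18 ALLOC][19-46 FREE]
Op 3: b = realloc(b, 5) -> b = 14; heap: [0-13 ALLOC][14-18 ALLOC][19-46 FREE]
Op 4: b = realloc(b, 12) -> b = 14; heap: [0-13 ALLOC][14-25 ALLOC][26-46 FREE]
Op 5: free(b) -> (freed b); heap: [0-13 ALLOC][14-46 FREE]
Op 6: c = malloc(6) -> c = 14; heap: [0-13 ALLOC][14-19 ALLOC][20-46 FREE]
free(c): c = 14 -> block [14-19 ALLOC]; mark free, coalesce with adjacent free neighbors -> [0-13 ALLOC][14-46 FREE]

Answer: [0-13 ALLOC][14-46 FREE]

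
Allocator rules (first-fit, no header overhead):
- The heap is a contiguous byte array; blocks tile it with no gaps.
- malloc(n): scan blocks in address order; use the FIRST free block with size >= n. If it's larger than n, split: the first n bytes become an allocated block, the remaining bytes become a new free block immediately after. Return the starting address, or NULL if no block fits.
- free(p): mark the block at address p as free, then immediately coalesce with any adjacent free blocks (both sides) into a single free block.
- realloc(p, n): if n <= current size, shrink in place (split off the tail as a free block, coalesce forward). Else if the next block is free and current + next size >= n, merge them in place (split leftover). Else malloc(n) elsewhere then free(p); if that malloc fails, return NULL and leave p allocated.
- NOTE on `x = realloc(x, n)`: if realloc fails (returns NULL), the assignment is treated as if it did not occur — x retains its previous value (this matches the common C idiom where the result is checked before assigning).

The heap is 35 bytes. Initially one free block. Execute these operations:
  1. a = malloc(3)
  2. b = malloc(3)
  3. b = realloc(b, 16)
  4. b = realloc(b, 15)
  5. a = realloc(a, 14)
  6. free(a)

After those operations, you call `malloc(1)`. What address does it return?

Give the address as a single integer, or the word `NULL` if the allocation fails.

Op 1: a = malloc(3) -> a = 0; heap: [0-2 ALLOC][3-34 FREE]
Op 2: b = malloc(3) -> b = 3; heap: [0-2 ALLOC][3-5 ALLOC][6-34 FREE]
Op 3: b = realloc(b, 16) -> b = 3; heap: [0-2 ALLOC][3-18 ALLOC][19-34 FREE]
Op 4: b = realloc(b, 15) -> b = 3; heap: [0-2 ALLOC][3-17 ALLOC][18-34 FREE]
Op 5: a = realloc(a, 14) -> a = 18; heap: [0-2 FREE][3-17 ALLOC][18-31 ALLOC][32-34 FREE]
Op 6: free(a) -> (freed a); heap: [0-2 FREE][3-17 ALLOC][18-34 FREE]
malloc(1): first-fit scan over [0-2 FREE][3-17 ALLOC][18-34 FREE] -> 0

Answer: 0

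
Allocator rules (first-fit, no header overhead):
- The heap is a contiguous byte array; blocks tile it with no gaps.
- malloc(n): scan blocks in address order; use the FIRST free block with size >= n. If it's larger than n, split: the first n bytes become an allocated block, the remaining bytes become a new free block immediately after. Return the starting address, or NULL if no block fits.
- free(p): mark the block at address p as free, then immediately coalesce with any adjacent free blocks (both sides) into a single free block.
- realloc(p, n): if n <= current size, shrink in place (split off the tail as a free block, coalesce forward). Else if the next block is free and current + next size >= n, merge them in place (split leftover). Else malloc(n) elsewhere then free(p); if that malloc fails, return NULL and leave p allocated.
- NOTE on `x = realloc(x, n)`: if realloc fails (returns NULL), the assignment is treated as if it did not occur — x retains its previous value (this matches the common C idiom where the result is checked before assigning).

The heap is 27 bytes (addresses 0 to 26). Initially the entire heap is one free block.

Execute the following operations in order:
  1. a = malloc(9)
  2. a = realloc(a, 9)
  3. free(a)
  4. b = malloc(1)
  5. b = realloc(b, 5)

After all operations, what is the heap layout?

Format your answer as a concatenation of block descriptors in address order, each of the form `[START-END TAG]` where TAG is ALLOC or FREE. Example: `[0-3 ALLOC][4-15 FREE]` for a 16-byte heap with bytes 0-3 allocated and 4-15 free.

Answer: [0-4 ALLOC][5-26 FREE]

Derivation:
Op 1: a = malloc(9) -> a = 0; heap: [0-8 ALLOC][9-26 FREE]
Op 2: a = realloc(a, 9) -> a = 0; heap: [0-8 ALLOC][9-26 FREE]
Op 3: free(a) -> (freed a); heap: [0-26 FREE]
Op 4: b = malloc(1) -> b = 0; heap: [0-0 ALLOC][1-26 FREE]
Op 5: b = realloc(b, 5) -> b = 0; heap: [0-4 ALLOC][5-26 FREE]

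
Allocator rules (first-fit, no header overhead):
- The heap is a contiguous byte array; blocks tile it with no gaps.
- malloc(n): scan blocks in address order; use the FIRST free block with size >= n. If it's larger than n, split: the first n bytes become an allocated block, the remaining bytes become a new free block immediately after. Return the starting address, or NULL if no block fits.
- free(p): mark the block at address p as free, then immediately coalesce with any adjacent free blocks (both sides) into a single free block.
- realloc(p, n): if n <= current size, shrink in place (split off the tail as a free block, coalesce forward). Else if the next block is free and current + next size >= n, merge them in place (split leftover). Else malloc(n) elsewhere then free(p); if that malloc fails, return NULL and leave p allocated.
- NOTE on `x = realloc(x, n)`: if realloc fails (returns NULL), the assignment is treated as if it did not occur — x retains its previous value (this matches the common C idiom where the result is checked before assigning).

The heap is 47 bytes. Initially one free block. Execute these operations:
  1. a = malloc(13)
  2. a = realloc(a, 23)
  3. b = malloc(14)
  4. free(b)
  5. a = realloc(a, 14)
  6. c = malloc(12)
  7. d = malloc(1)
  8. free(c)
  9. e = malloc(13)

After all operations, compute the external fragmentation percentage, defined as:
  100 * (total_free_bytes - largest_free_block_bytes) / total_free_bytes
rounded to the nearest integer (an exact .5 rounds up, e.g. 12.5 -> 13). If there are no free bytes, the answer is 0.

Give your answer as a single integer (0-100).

Answer: 37

Derivation:
Op 1: a = malloc(13) -> a = 0; heap: [0-12 ALLOC][13-46 FREE]
Op 2: a = realloc(a, 23) -> a = 0; heap: [0-22 ALLOC][23-46 FREE]
Op 3: b = malloc(14) -> b = 23; heap: [0-22 ALLOC][23-36 ALLOC][37-46 FREE]
Op 4: free(b) -> (freed b); heap: [0-22 ALLOC][23-46 FREE]
Op 5: a = realloc(a, 14) -> a = 0; heap: [0-13 ALLOC][14-46 FREE]
Op 6: c = malloc(12) -> c = 14; heap: [0-13 ALLOC][14-25 ALLOC][26-46 FREE]
Op 7: d = malloc(1) -> d = 26; heap: [0-13 ALLOC][14-25 ALLOC][26-26 ALLOC][27-46 FREE]
Op 8: free(c) -> (freed c); heap: [0-13 ALLOC][14-25 FREE][26-26 ALLOC][27-46 FREE]
Op 9: e = malloc(13) -> e = 27; heap: [0-13 ALLOC][14-25 FREE][26-26 ALLOC][27-39 ALLOC][40-46 FREE]
Free blocks: [12 7] total_free=19 largest=12 -> 100*(19-12)/19 = 700/19 ≈ 36.842 -> rounds to 37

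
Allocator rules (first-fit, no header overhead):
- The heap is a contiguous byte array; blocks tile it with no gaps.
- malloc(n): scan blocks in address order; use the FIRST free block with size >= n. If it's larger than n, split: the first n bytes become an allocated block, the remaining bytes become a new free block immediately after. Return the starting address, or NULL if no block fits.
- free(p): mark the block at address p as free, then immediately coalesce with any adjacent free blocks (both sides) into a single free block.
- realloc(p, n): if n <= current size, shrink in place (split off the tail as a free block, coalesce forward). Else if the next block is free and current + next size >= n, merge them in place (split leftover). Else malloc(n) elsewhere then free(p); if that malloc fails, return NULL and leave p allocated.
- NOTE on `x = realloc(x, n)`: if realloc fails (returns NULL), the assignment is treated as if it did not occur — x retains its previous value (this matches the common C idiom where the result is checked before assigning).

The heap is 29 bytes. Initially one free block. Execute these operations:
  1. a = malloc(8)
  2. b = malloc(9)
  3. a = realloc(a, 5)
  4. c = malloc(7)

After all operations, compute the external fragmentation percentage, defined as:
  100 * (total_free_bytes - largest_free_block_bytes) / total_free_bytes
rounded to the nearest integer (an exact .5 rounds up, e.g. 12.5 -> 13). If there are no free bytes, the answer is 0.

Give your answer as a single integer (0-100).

Op 1: a = malloc(8) -> a = 0; heap: [0-7 ALLOC][8-28 FREE]
Op 2: b = malloc(9) -> b = 8; heap: [0-7 ALLOC][8-16 ALLOC][17-28 FREE]
Op 3: a = realloc(a, 5) -> a = 0; heap: [0-4 ALLOC][5-7 FREE][8-16 ALLOC][17-28 FREE]
Op 4: c = malloc(7) -> c = 17; heap: [0-4 ALLOC][5-7 FREE][8-16 ALLOC][17-23 ALLOC][24-28 FREE]
Free blocks: [3 5] total_free=8 largest=5 -> 100*(8-5)/8 = 300/8 = 37.5 -> rounds to 38

Answer: 38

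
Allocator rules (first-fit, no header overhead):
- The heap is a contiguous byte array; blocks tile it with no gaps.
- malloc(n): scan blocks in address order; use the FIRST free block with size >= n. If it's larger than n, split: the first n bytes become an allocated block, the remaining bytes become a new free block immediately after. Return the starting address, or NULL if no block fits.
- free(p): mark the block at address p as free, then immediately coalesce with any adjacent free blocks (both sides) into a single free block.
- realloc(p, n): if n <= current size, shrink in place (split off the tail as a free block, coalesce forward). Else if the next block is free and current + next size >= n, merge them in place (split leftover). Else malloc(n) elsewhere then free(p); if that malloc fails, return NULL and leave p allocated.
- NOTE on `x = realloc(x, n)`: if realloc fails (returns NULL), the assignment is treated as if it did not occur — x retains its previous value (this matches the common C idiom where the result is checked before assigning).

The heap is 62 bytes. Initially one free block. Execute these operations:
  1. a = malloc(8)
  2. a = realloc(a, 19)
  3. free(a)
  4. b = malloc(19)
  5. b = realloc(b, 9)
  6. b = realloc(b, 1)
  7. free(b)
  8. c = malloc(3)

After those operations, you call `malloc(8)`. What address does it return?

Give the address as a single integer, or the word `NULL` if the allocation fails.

Op 1: a = malloc(8) -> a = 0; heap: [0-7 ALLOC][8-61 FREE]
Op 2: a = realloc(a, 19) -> a = 0; heap: [0-18 ALLOC][19-61 FREE]
Op 3: free(a) -> (freed a); heap: [0-61 FREE]
Op 4: b = malloc(19) -> b = 0; heap: [0-18 ALLOC][19-61 FREE]
Op 5: b = realloc(b, 9) -> b = 0; heap: [0-8 ALLOC][9-61 FREE]
Op 6: b = realloc(b, 1) -> b = 0; heap: [0-0 ALLOC][1-61 FREE]
Op 7: free(b) -> (freed b); heap: [0-61 FREE]
Op 8: c = malloc(3) -> c = 0; heap: [0-2 ALLOC][3-61 FREE]
malloc(8): first-fit scan over [0-2 ALLOC][3-61 FREE] -> 3

Answer: 3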